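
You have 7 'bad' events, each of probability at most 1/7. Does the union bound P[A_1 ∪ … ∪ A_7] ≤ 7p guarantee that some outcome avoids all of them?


Union bound: P[∪_{i=1}^{7} A_i] ≤ Σ_i P[A_i] ≤ 7·p = 7·(1/7) = 1.
Numerically: 1 ≈ 1.000000.
Is 1 < 1? NO.
Since the bound 1 is ≥ 1, the union bound is uninformative here; it does NOT by itself certify existence.

7·p = 1 ≈ 1.000000; existence NOT certified by the union bound.


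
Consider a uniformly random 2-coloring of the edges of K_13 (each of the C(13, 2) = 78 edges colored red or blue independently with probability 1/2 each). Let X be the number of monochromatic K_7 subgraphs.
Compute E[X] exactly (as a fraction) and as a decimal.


Let X = Σ_S X_S over the C(13, 7) = 1716 subsets S of size 7, where X_S = 1 if the K_7 on S is monochromatic.
For a fixed S, the K_7 on S has C(7, 2) = 21 edges. P[all 21 edges red] = (1/2)^21, and likewise for blue, so P[monochromatic] = 2·(1/2)^21 = 2^{1 − 21} = 1/1048576.
By linearity of expectation: E[X] = C(13, 7) · 2^{1 − 21} = 1716 · 1/1048576 = 429/262144.
Numerically: E[X] ≈ 0.001637.

E[X] = C(13,7)·2^(1−C(7,2)) = 429/262144 ≈ 0.001637.


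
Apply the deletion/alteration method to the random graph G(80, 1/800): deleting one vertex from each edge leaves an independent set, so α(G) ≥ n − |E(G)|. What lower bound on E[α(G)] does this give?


E[|E(G)|] = C(80, 2)·p = 3160 · (1/800) = 79/20.
E[α(G)] ≥ n − E[|E(G)|] = 80 − 79/20 = 1521/20.
Numerically: ≈ 76.050000.
(This is only a lower bound; the true E[α(G)] may be larger.)

E[α(G)] ≥ 1521/20 ≈ 76.050000.


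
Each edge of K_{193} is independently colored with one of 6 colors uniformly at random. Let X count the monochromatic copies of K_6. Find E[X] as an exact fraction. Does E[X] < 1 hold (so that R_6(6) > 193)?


E[X] = C(193, 6) · 6^{1 − 15} = 66364016544 · 6^{−14} = 66364016544/78364164096.
As a reduced fraction: E[X] = 230430613/272097792 ≈ 0.846867.
Is E[X] < 1? YES.
Since E[X] < 1, there exists a 6-coloring of K_{193} with no monochromatic K_6; hence R_6(6) > 193.

E[X] = 230430613/272097792 ≈ 0.846867; E[X] < 1, so R_6(6) > 193.


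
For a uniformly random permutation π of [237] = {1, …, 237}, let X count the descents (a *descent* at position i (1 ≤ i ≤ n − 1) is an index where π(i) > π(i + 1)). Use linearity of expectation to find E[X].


Write X = Σ X_I over i = 1, …, 236, with X_I the indicator of one descent.
There are 236 indicators.
For each fixed i, the pair (π(i), π(i+1)) is a uniformly random ordered pair of distinct values from {1, …, 237}; by symmetry P[π(i) > π(i+1)] = 1/2.
By linearity: E[X] = 236 · (1/2) = (237 − 1) · (1/2) = 118 ≈ 118.0000.

E[X] = 118 = 118.0000.


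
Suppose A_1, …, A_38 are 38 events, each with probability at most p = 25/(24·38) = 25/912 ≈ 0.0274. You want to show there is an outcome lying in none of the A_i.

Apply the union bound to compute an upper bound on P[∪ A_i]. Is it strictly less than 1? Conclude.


Union bound: P[∪_{i=1}^{38} A_i] ≤ Σ_i P[A_i] ≤ 38·p = 38·(25/912) = 25/24.
Numerically: 25/24 ≈ 1.0417.
Is 25/24 < 1? NO.
Since the bound 25/24 is ≥ 1, the union bound is uninformative here; it does NOT by itself certify existence.

38·p = 25/24 ≈ 1.0417; existence NOT certified by the union bound.


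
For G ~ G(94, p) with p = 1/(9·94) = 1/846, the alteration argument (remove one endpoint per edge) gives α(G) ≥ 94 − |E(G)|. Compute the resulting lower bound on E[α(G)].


E[|E(G)|] = C(94, 2)·p = 4371 · (1/846) = 31/6.
E[α(G)] ≥ n − E[|E(G)|] = 94 − 31/6 = 533/6.
Numerically: ≈ 88.833.
(This is only a lower bound; the true E[α(G)] may be larger.)

E[α(G)] ≥ 533/6 ≈ 88.833.


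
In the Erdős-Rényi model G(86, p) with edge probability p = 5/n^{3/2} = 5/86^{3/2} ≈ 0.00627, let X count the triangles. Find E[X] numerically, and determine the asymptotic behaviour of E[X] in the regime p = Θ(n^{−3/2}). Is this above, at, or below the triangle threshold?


Number of potential triangles: C(86, 3) = 102340.
Each occurs with probability p³ ≈ (0.00627)³ ≈ 2.46415e-07.
By linearity: E[X] = C(86, 3)·p³ ≈ 102340 · 2.46415e-07 ≈ 0.025.
Since α = 3/2 > 1, p = c/n^{3/2} = o(1/n) is below the triangle threshold p ~ 1/n. Asymptotically E[X] ~ (c³/6)·n^{3(1−α)} = (5³/6)·n^{-1.5} → 0, so by Markov's inequality G has no triangles w.h.p.

E[X] ≈ 0.025; in regime p = Θ(1/n^{3/2}) E[X] tends to 0 (below the triangle threshold p ~ 1/n).


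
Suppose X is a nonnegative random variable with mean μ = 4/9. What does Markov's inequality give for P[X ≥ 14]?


μ = E[X] = 4/9, a = 14.
Markov: P[X ≥ 14] ≤ μ/a = (4/9)/14 = 2/63.
Numerically: ≈ 0.0317.
(Since a = 14 > μ = 0.4444, the bound 2/63 is < 1 and informative.)

P[X ≥ 14] ≤ 2/63 ≈ 0.0317.


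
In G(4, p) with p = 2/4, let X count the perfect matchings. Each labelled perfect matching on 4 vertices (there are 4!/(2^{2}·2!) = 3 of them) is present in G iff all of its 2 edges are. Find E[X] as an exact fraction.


K_4 has 4!/(2^{2}·2!) = 3 labelled perfect matchings.
For each such perfect matching H, let X_H = 1 if all 2 edges of H are present in G. Then P[X_H = 1] = p^{2} = (1/2)^{2} = 1/4.
By linearity of expectation: E[X] = Σ_H E[X_H] = 3 · p^{2} = 3 · 1/4 = 3/4.
Numerically: E[X] ≈ 0.75.

E[X] = 3 · (1/2)^{2} = 3/4 ≈ 0.75.


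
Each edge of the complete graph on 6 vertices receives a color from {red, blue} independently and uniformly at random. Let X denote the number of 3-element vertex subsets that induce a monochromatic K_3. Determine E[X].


Let X = Σ_S X_S over the C(6, 3) = 20 subsets S of size 3, where X_S = 1 if the K_3 on S is monochromatic.
For a fixed S, the K_3 on S has C(3, 2) = 3 edges. P[all 3 edges red] = (1/2)^3, and likewise for blue, so P[monochromatic] = 2·(1/2)^3 = 2^{1 − 3} = 1/4.
By linearity of expectation: E[X] = C(6, 3) · 2^{1 − 3} = 20 · 1/4 = 5.
Numerically: E[X] ≈ 5.0000.

E[X] = C(6,3)·2^(1−C(3,2)) = 5 ≈ 5.0000.


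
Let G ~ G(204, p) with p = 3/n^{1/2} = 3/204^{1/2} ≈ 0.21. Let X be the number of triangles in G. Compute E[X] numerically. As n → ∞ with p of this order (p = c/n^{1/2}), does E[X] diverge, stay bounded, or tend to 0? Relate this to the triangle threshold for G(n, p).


Number of potential triangles: C(204, 3) = 1394204.
Each occurs with probability p³ ≈ (0.21)³ ≈ 9.26656e-03.
By linearity: E[X] = C(204, 3)·p³ ≈ 1394204 · 9.26656e-03 ≈ 12919.474.
Since α = 1/2 < 1, p = c/n^{1/2} ≫ 1/n is above the triangle threshold p ~ 1/n. Asymptotically E[X] ~ (c³/6)·n^{3(1−α)} = (3³/6)·n^{1.5} → ∞; triangles are abundant w.h.p.

E[X] ≈ 12919.474; in regime p = Θ(1/n^{1/2}) E[X] diverges (above the triangle threshold p ~ 1/n).


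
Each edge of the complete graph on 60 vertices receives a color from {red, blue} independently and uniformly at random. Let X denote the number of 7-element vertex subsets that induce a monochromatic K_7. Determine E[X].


Let X = Σ_S X_S over the C(60, 7) = 386206920 subsets S of size 7, where X_S = 1 if the K_7 on S is monochromatic.
For a fixed S, the K_7 on S has C(7, 2) = 21 edges. P[all 21 edges red] = (1/2)^21, and likewise for blue, so P[monochromatic] = 2·(1/2)^21 = 2^{1 − 21} = 1/1048576.
Summing: E[X] = C(60, 7) · 2^{1 − 21} = 386206920 · 1/1048576 = 48275865/131072.
Numerically: E[X] ≈ 368.315620.

E[X] = C(60,7)·2^(1−C(7,2)) = 48275865/131072 ≈ 368.315620.


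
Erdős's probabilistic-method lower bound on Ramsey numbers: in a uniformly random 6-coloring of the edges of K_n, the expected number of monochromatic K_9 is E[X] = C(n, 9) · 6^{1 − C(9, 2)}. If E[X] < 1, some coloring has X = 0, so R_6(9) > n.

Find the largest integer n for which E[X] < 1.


We need C(n, 9) · 6^{1 − 36} < 1, i.e. C(n, 9) < 6^{36 − 1} = 1719070799748422591028658176.
Check values of n near the boundary:
  n = 4403: C(4403, 9) = 1699894433046281918452233150; 1699894433046281918452233150 < 1719070799748422591028658176? YES
  n = 4404: C(4404, 9) = 1703375445537161676647015880; 1703375445537161676647015880 < 1719070799748422591028658176? YES
  n = 4405: C(4405, 9) = 1706862792900636302463627150; 1706862792900636302463627150 < 1719070799748422591028658176? YES
  n = 4406: C(4406, 9) = 1710356485221788389505285700; 1710356485221788389505285700 < 1719070799748422591028658176? YES
  n = 4407: C(4407, 9) = 1713856532599459170657070050; 1713856532599459170657070050 < 1719070799748422591028658176? YES
  n = 4408: C(4408, 9) = 1717362945146264156457459600; 1717362945146264156457459600 < 1719070799748422591028658176? YES
  n = 4409: C(4409, 9) = 1720875732988608787686577131; 1720875732988608787686577131 < 1719070799748422591028658176? NO
  n = 4410: C(4410, 9) = 1724394906266704102180823710; 1724394906266704102180823710 < 1719070799748422591028658176? NO
  n = 4411: C(4411, 9) = 1727920475134582415883601405; 1727920475134582415883601405 < 1719070799748422591028658176? NO
The largest n with C(n, 9) < 1719070799748422591028658176 is n = 4408 (where E[X] = 35778394690547169926197075/35813974994758803979763712 ≈ 0.99901). Hence R_6(9) > 4408, i.e. R_6(9) ≥ 4409.

Largest n = 4408; hence R_6(9) > 4408.


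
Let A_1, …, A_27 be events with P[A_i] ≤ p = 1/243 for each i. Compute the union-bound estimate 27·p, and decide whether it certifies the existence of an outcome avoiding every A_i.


Union bound: P[∪_{i=1}^{27} A_i] ≤ Σ_i P[A_i] ≤ 27·p = 27·(1/243) = 1/9.
Numerically: 1/9 ≈ 0.111.
Is 1/9 < 1? YES.
Since P[∪ A_i] ≤ 1/9 < 1, the complement has P[∩ A_i^c] ≥ 1 − 1/9 = 8/9 > 0, so some outcome avoids every A_i.

27·p = 1/9 ≈ 0.111; existence CERTIFIED by the union bound.


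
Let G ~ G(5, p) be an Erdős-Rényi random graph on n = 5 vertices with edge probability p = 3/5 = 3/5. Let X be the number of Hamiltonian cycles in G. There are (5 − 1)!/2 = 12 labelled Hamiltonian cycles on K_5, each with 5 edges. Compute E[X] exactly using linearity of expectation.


K_5 has (5 − 1)!/2 = 12 labelled Hamiltonian cycles.
For each such Hamiltonian cycle H, let X_H = 1 if all 5 edges of H are present in G. Then P[X_H = 1] = p^{5} = (3/5)^{5} = 243/3125.
By linearity: E[X] = Σ_H E[X_H] = 12 · p^{5} = 12 · 243/3125 = 2916/3125.
Numerically: E[X] ≈ 0.93312.

E[X] = 12 · (3/5)^{5} = 2916/3125 ≈ 0.93312.


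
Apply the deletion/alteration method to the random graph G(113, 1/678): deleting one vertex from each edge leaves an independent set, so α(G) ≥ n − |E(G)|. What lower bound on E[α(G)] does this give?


E[|E(G)|] = C(113, 2)·p = 6328 · (1/678) = 28/3.
E[α(G)] ≥ n − E[|E(G)|] = 113 − 28/3 = 311/3.
Numerically: ≈ 103.66667.
(This is only a lower bound; the true E[α(G)] may be larger.)

E[α(G)] ≥ 311/3 ≈ 103.66667.


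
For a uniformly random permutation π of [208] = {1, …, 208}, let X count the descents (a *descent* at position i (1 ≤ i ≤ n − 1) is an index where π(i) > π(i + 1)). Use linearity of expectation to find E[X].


Write X = Σ X_I over i = 1, …, 207, with X_I the indicator of one descent.
There are 207 indicators.
For each fixed i, the pair (π(i), π(i+1)) is a uniformly random ordered pair of distinct values from {1, …, 208}; by symmetry P[π(i) > π(i+1)] = 1/2.
By linearity: E[X] = 207 · (1/2) = (208 − 1) · (1/2) = 207/2 ≈ 103.50000.

E[X] = 207/2 = 103.50000.


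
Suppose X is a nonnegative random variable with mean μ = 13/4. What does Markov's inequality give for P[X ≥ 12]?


μ = E[X] = 13/4, a = 12.
Markov: P[X ≥ 12] ≤ μ/a = (13/4)/12 = 13/48.
Numerically: ≈ 0.27083.
(Since a = 12 > μ = 3.25000, the bound 13/48 is < 1 and informative.)

P[X ≥ 12] ≤ 13/48 ≈ 0.27083.


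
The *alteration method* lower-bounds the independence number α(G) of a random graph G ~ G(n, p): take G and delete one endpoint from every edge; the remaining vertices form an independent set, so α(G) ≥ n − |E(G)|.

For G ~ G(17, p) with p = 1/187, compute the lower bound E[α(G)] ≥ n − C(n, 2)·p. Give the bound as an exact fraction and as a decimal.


E[|E(G)|] = C(17, 2)·p = 136 · (1/187) = 8/11.
E[α(G)] ≥ n − E[|E(G)|] = 17 − 8/11 = 179/11.
Numerically: ≈ 16.272727.
(This is only a lower bound; the true E[α(G)] may be larger.)

E[α(G)] ≥ 179/11 ≈ 16.272727.


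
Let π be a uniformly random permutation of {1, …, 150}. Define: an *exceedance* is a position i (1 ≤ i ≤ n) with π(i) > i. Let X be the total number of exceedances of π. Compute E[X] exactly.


Write X = Σ_{i=1}^{150} X_i, where X_i = 1_{π(i) > i}.
For each fixed i, π(i) is uniform over {1, …, 150} (marginal of a uniform permutation), so P[π(i) > i] = (n − i)/n. Summing: Σ_{i=1}^{150} (n − i)/n = (0 + 1 + … + 149)/150 = 150(150 − 1)/(2·150) = (150 − 1)/2.
Hence E[X] = Σ_{i=1}^{150} (150 − i)/150 = 149/2 ≈ 74.5000.

E[X] = 149/2 = 74.5000.


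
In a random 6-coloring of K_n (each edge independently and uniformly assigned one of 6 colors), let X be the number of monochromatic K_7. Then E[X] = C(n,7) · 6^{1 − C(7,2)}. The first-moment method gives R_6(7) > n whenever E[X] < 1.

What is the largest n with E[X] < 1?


We need C(n, 7) · 6^{1 − 21} < 1, i.e. C(n, 7) < 6^{21 − 1} = 3656158440062976.
Check values of n near the boundary:
  n = 563: C(563, 7) = 3426622515769596; 3426622515769596 < 3656158440062976? YES
  n = 564: C(564, 7) = 3469685994423792; 3469685994423792 < 3656158440062976? YES
  n = 565: C(565, 7) = 3513212521235560; 3513212521235560 < 3656158440062976? YES
  n = 566: C(566, 7) = 3557206237959440; 3557206237959440 < 3656158440062976? YES
  n = 567: C(567, 7) = 3601671315933933; 3601671315933933 < 3656158440062976? YES
  n = 568: C(568, 7) = 3646611956239704; 3646611956239704 < 3656158440062976? YES
  n = 569: C(569, 7) = 3692032389858348; 3692032389858348 < 3656158440062976? NO
The largest n with C(n, 7) < 3656158440062976 is n = 568 (where E[X] = 16882462760369/16926659444736 ≈ 0.9974). Hence R_6(7) > 568, i.e. R_6(7) ≥ 569.

Largest n = 568; hence R_6(7) > 568.


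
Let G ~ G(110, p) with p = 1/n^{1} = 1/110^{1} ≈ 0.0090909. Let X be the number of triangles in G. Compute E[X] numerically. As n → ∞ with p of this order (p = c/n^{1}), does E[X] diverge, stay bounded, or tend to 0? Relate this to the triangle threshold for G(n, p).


Number of potential triangles: C(110, 3) = 215820.
Each occurs with probability p³ ≈ (0.0090909)³ ≈ 7.5131480e-07.
By linearity: E[X] = C(110, 3)·p³ ≈ 215820 · 7.5131480e-07 ≈ 0.16215.
Here α = 1, so p = 1/n is exactly at the triangle threshold p ~ 1/n. Asymptotically E[X] → c³/6 = 1³/6 = 1/6 ≈ 0.16667, a bounded constant. In this regime the triangle count is asymptotically Poisson(c³/6).

E[X] ≈ 0.16215; in regime p = Θ(1/n^{1}) E[X] stays bounded (at the triangle threshold p ~ 1/n).


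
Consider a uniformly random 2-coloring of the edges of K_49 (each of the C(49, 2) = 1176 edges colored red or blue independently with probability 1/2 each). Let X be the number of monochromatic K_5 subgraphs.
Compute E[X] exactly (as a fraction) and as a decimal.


Let X = Σ_S X_S over the C(49, 5) = 1906884 subsets S of size 5, where X_S = 1 if the K_5 on S is monochromatic.
For a fixed S, the K_5 on S has C(5, 2) = 10 edges. P[all 10 edges red] = (1/2)^10, and likewise for blue, so P[monochromatic] = 2·(1/2)^10 = 2^{1 − 10} = 1/512.
By linearity of expectation: E[X] = C(49, 5) · 2^{1 − 10} = 1906884 · 1/512 = 476721/128.
Numerically: E[X] ≈ 3724.382812.

E[X] = C(49,5)·2^(1−C(5,2)) = 476721/128 ≈ 3724.382812.


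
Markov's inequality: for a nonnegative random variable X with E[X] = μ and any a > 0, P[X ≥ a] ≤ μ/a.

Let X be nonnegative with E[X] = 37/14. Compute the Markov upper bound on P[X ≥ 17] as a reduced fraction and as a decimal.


μ = E[X] = 37/14, a = 17.
Markov: P[X ≥ 17] ≤ μ/a = (37/14)/17 = 37/238.
Numerically: ≈ 0.15546.
(Since a = 17 > μ = 2.64286, the bound 37/238 is < 1 and informative.)

P[X ≥ 17] ≤ 37/238 ≈ 0.15546.


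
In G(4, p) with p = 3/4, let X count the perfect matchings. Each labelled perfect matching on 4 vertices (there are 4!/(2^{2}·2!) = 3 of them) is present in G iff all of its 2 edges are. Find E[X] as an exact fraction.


K_4 has 4!/(2^{2}·2!) = 3 labelled perfect matchings.
For each such perfect matching H, let X_H = 1 if all 2 edges of H are present in G. Then P[X_H = 1] = p^{2} = (3/4)^{2} = 9/16.
By linearity of expectation: E[X] = Σ_H E[X_H] = 3 · p^{2} = 3 · 9/16 = 27/16.
Numerically: E[X] ≈ 1.6875.

E[X] = 3 · (3/4)^{2} = 27/16 ≈ 1.6875.


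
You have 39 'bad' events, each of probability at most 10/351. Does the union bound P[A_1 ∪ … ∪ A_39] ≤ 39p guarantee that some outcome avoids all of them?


Union bound: P[∪_{i=1}^{39} A_i] ≤ Σ_i P[A_i] ≤ 39·p = 39·(10/351) = 10/9.
Numerically: 10/9 ≈ 1.111.
Is 10/9 < 1? NO.
Since the bound 10/9 is ≥ 1, the union bound is uninformative here; it does NOT by itself certify existence.

39·p = 10/9 ≈ 1.111; existence NOT certified by the union bound.


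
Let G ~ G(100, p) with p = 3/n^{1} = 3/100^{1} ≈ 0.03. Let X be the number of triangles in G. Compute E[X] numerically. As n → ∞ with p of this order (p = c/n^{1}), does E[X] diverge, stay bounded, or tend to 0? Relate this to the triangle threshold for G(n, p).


Number of potential triangles: C(100, 3) = 161700.
Each occurs with probability p³ ≈ (0.03)³ ≈ 2.70000000e-05.
By linearity: E[X] = C(100, 3)·p³ ≈ 161700 · 2.70000000e-05 ≈ 4.365900.
Here α = 1, so p = 3/n is exactly at the triangle threshold p ~ 1/n. Asymptotically E[X] → c³/6 = 3³/6 = 9/2 ≈ 4.500000, a bounded constant. In this regime the triangle count is asymptotically Poisson(c³/6).

E[X] ≈ 4.365900; in regime p = Θ(1/n^{1}) E[X] stays bounded (at the triangle threshold p ~ 1/n).


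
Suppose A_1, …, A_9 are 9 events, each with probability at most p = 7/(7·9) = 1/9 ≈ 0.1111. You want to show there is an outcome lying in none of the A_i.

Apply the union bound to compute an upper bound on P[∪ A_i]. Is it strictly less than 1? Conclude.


Union bound: P[∪_{i=1}^{9} A_i] ≤ Σ_i P[A_i] ≤ 9·p = 9·(1/9) = 1.
Numerically: 1 ≈ 1.0000.
Is 1 < 1? NO.
Since the bound 1 is ≥ 1, the union bound is uninformative here; it does NOT by itself certify existence.

9·p = 1 ≈ 1.0000; existence NOT certified by the union bound.


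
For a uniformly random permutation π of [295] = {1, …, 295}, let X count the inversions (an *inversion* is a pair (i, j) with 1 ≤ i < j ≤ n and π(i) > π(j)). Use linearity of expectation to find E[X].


Write X = Σ X_I over the C(295, 2) = 43365 pairs i < j, with X_I the indicator of one inversion.
There are 43365 indicators.
For each fixed pair i < j, the values π(i) and π(j) are two distinct elements of {1, …, 295} in uniformly random order; by symmetry P[π(i) > π(j)] = 1/2.
By linearity: E[X] = 43365 · (1/2) = C(295, 2) · (1/2) = 43365/2 = 43365/2 ≈ 21682.5000.

E[X] = 43365/2 = 21682.5000.


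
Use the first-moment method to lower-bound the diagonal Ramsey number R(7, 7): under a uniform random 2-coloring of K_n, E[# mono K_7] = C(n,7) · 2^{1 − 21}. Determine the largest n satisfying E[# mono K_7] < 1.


We need C(n, 7) · 2^{1 − 21} < 1, i.e. C(n, 7) < 2^{21 − 1} = 1048576.
Check values of n near the boundary:
  n = 24: C(24, 7) = 346104; 346104 < 1048576? YES
  n = 25: C(25, 7) = 480700; 480700 < 1048576? YES
  n = 26: C(26, 7) = 657800; 657800 < 1048576? YES
  n = 27: C(27, 7) = 888030; 888030 < 1048576? YES
  n = 28: C(28, 7) = 1184040; 1184040 < 1048576? NO
  n = 29: C(29, 7) = 1560780; 1560780 < 1048576? NO
  n = 30: C(30, 7) = 2035800; 2035800 < 1048576? NO
The largest n with C(n, 7) < 1048576 is n = 27 (where E[X] = 444015/524288 ≈ 0.846891). Hence R(7, 7) > 27, i.e. R(7, 7) ≥ 28.

Largest n = 27; hence R(7, 7) > 27.


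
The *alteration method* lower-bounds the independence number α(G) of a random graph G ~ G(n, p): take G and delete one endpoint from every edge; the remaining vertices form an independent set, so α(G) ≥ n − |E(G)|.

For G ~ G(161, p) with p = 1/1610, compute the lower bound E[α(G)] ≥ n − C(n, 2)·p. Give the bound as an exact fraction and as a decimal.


E[|E(G)|] = C(161, 2)·p = 12880 · (1/1610) = 8.
E[α(G)] ≥ n − E[|E(G)|] = 161 − 8 = 153.
Numerically: ≈ 153.000.
(This is only a lower bound; the true E[α(G)] may be larger.)

E[α(G)] ≥ 153 ≈ 153.000.


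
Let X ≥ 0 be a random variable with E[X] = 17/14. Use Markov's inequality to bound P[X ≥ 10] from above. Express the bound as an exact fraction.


μ = E[X] = 17/14, a = 10.
Markov: P[X ≥ 10] ≤ μ/a = (17/14)/10 = 17/140.
Numerically: ≈ 0.1214.
(Since a = 10 > μ = 1.2143, the bound 17/140 is < 1 and informative.)

P[X ≥ 10] ≤ 17/140 ≈ 0.1214.


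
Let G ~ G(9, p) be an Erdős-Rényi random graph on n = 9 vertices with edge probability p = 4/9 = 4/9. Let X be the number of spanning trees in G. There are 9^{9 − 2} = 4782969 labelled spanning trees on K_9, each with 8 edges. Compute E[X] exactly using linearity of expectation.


K_9 has 9^{9 − 2} = 4782969 labelled spanning trees.
For each such spanning tree H, let X_H = 1 if all 8 edges of H are present in G. Then P[X_H = 1] = p^{8} = (4/9)^{8} = 65536/43046721.
By linearity of expectation: E[X] = Σ_H E[X_H] = 4782969 · p^{8} = 4782969 · 65536/43046721 = 65536/9.
Numerically: E[X] ≈ 7282.

E[X] = 4782969 · (4/9)^{8} = 65536/9 ≈ 7282.


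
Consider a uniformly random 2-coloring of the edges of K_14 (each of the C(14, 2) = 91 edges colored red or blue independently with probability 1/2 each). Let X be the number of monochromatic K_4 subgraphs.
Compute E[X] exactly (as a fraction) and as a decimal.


Let X = Σ_S X_S over the C(14, 4) = 1001 subsets S of size 4, where X_S = 1 if the K_4 on S is monochromatic.
For a fixed S, the K_4 on S has C(4, 2) = 6 edges. P[all 6 edges red] = (1/2)^6, and likewise for blue, so P[monochromatic] = 2·(1/2)^6 = 2^{1 − 6} = 1/32.
By linearity of expectation: E[X] = C(14, 4) · 2^{1 − 6} = 1001 · 1/32 = 1001/32.
Numerically: E[X] ≈ 31.281.

E[X] = C(14,4)·2^(1−C(4,2)) = 1001/32 ≈ 31.281.


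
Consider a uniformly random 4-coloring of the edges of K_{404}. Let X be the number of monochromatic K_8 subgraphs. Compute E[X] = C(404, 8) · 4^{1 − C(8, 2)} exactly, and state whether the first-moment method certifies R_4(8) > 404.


E[X] = C(404, 8) · 4^{1 − 28} = 16415071523485570 · 4^{−27} = 16415071523485570/18014398509481984.
As a reduced fraction: E[X] = 8207535761742785/9007199254740992 ≈ 0.91122.
Is E[X] < 1? YES.
Since E[X] < 1, there exists a 4-coloring of K_{404} with no monochromatic K_8; hence R_4(8) > 404.

E[X] = 8207535761742785/9007199254740992 ≈ 0.91122; E[X] < 1, so R_4(8) > 404.


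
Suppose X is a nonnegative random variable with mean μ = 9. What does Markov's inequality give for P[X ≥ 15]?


μ = E[X] = 9, a = 15.
Markov: P[X ≥ 15] ≤ μ/a = (9)/15 = 3/5.
Numerically: ≈ 0.6000.
(Since a = 15 > μ = 9.0000, the bound 3/5 is < 1 and informative.)

P[X ≥ 15] ≤ 3/5 ≈ 0.6000.


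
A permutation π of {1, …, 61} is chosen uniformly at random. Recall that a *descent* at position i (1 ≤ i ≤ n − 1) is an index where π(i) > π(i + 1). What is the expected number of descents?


Write X = Σ X_I over i = 1, …, 60, with X_I the indicator of one descent.
There are 60 indicators.
For each fixed i, the pair (π(i), π(i+1)) is a uniformly random ordered pair of distinct values from {1, …, 61}; by symmetry P[π(i) > π(i+1)] = 1/2.
By linearity: E[X] = 60 · (1/2) = (61 − 1) · (1/2) = 30 ≈ 30.00000.

E[X] = 30 = 30.00000.


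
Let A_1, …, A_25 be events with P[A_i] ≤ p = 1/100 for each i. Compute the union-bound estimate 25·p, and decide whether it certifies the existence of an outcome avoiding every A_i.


Union bound: P[∪_{i=1}^{25} A_i] ≤ Σ_i P[A_i] ≤ 25·p = 25·(1/100) = 1/4.
Numerically: 1/4 ≈ 0.2500.
Is 1/4 < 1? YES.
Since P[∪ A_i] ≤ 1/4 < 1, the complement has P[∩ A_i^c] ≥ 1 − 1/4 = 3/4 > 0, so some outcome avoids every A_i.

25·p = 1/4 ≈ 0.2500; existence CERTIFIED by the union bound.


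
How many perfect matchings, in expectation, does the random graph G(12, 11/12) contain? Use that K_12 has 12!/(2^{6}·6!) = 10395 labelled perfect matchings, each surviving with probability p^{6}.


K_12 has 12!/(2^{6}·6!) = 10395 labelled perfect matchings.
For each such perfect matching H, let X_H = 1 if all 6 edges of H are present in G. Then P[X_H = 1] = p^{6} = (11/12)^{6} = 1771561/2985984.
By linearity: E[X] = Σ_H E[X_H] = 10395 · p^{6} = 10395 · 1771561/2985984 = 682050985/110592.
Numerically: E[X] ≈ 6167.

E[X] = 10395 · (11/12)^{6} = 682050985/110592 ≈ 6167.


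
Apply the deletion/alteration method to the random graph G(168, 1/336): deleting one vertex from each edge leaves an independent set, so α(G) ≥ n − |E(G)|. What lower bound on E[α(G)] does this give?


E[|E(G)|] = C(168, 2)·p = 14028 · (1/336) = 167/4.
E[α(G)] ≥ n − E[|E(G)|] = 168 − 167/4 = 505/4.
Numerically: ≈ 126.250.
(This is only a lower bound; the true E[α(G)] may be larger.)

E[α(G)] ≥ 505/4 ≈ 126.250.


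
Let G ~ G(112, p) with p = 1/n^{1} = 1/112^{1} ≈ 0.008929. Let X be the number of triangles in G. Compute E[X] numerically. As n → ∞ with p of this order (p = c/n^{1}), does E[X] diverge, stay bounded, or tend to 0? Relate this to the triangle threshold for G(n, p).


Number of potential triangles: C(112, 3) = 227920.
Each occurs with probability p³ ≈ (0.008929)³ ≈ 7.117802e-07.
By linearity: E[X] = C(112, 3)·p³ ≈ 227920 · 7.117802e-07 ≈ 0.1622.
Here α = 1, so p = 1/n is exactly at the triangle threshold p ~ 1/n. Asymptotically E[X] → c³/6 = 1³/6 = 1/6 ≈ 0.1667, a bounded constant. In this regime the triangle count is asymptotically Poisson(c³/6).

E[X] ≈ 0.1622; in regime p = Θ(1/n^{1}) E[X] stays bounded (at the triangle threshold p ~ 1/n).


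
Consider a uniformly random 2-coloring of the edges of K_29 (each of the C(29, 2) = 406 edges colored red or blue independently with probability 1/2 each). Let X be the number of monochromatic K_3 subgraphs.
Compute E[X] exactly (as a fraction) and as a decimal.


Let X = Σ_S X_S over the C(29, 3) = 3654 subsets S of size 3, where X_S = 1 if the K_3 on S is monochromatic.
For a fixed S, the K_3 on S has C(3, 2) = 3 edges. P[all 3 edges red] = (1/2)^3, and likewise for blue, so P[monochromatic] = 2·(1/2)^3 = 2^{1 − 3} = 1/4.
By linearity: E[X] = C(29, 3) · 2^{1 − 3} = 3654 · 1/4 = 1827/2.
Numerically: E[X] ≈ 913.500000.

E[X] = C(29,3)·2^(1−C(3,2)) = 1827/2 ≈ 913.500000.


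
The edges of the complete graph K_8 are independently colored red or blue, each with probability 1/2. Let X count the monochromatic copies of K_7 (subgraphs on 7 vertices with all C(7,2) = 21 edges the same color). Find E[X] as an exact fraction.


Let X = Σ_S X_S over the C(8, 7) = 8 subsets S of size 7, where X_S = 1 if the K_7 on S is monochromatic.
For a fixed S, the K_7 on S has C(7, 2) = 21 edges. P[all 21 edges red] = (1/2)^21, and likewise for blue, so P[monochromatic] = 2·(1/2)^21 = 2^{1 − 21} = 1/1048576.
By linearity: E[X] = C(8, 7) · 2^{1 − 21} = 8 · 1/1048576 = 1/131072.
Numerically: E[X] ≈ 0.000008.

E[X] = C(8,7)·2^(1−C(7,2)) = 1/131072 ≈ 0.000008.


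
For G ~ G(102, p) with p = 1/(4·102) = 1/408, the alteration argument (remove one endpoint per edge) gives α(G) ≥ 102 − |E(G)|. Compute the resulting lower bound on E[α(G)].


E[|E(G)|] = C(102, 2)·p = 5151 · (1/408) = 101/8.
E[α(G)] ≥ n − E[|E(G)|] = 102 − 101/8 = 715/8.
Numerically: ≈ 89.375000.
(This is only a lower bound; the true E[α(G)] may be larger.)

E[α(G)] ≥ 715/8 ≈ 89.375000.


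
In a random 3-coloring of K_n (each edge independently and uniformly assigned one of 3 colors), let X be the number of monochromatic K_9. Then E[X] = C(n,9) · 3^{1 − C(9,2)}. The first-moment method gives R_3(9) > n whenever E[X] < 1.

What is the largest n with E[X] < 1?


We need C(n, 9) · 3^{1 − 36} < 1, i.e. C(n, 9) < 3^{36 − 1} = 50031545098999707.
Check values of n near the boundary:
  n = 297: C(297, 9) = 43842345008337645; 43842345008337645 < 50031545098999707? YES
  n = 298: C(298, 9) = 45207677551849890; 45207677551849890 < 50031545098999707? YES
  n = 299: C(299, 9) = 46610674441390059; 46610674441390059 < 50031545098999707? YES
  n = 300: C(300, 9) = 48052241692154700; 48052241692154700 < 50031545098999707? YES
  n = 301: C(301, 9) = 49533303936090975; 49533303936090975 < 50031545098999707? YES
  n = 302: C(302, 9) = 51054804739588650; 51054804739588650 < 50031545098999707? NO
The largest n with C(n, 9) < 50031545098999707 is n = 301 (where E[X] = 16511101312030325/16677181699666569 ≈ 0.990). Hence R_3(9) > 301, i.e. R_3(9) ≥ 302.

Largest n = 301; hence R_3(9) > 301.


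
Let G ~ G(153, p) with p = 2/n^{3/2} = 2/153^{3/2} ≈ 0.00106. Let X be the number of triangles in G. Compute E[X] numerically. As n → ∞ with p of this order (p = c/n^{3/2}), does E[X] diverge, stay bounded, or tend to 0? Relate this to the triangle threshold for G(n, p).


Number of potential triangles: C(153, 3) = 585276.
Each occurs with probability p³ ≈ (0.00106)³ ≈ 1.18026e-09.
By linearity: E[X] = C(153, 3)·p³ ≈ 585276 · 1.18026e-09 ≈ 0.001.
Since α = 3/2 > 1, p = c/n^{3/2} = o(1/n) is below the triangle threshold p ~ 1/n. Asymptotically E[X] ~ (c³/6)·n^{3(1−α)} = (2³/6)·n^{-1.5} → 0, so by Markov's inequality G has no triangles w.h.p.

E[X] ≈ 0.001; in regime p = Θ(1/n^{3/2}) E[X] tends to 0 (below the triangle threshold p ~ 1/n).


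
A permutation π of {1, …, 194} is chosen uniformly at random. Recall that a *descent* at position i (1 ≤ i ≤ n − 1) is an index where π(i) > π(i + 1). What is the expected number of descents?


Write X = Σ X_I over i = 1, …, 193, with X_I the indicator of one descent.
There are 193 indicators.
For each fixed i, the pair (π(i), π(i+1)) is a uniformly random ordered pair of distinct values from {1, …, 194}; by symmetry P[π(i) > π(i+1)] = 1/2.
By linearity: E[X] = 193 · (1/2) = (194 − 1) · (1/2) = 193/2 ≈ 96.500.

E[X] = 193/2 = 96.500.


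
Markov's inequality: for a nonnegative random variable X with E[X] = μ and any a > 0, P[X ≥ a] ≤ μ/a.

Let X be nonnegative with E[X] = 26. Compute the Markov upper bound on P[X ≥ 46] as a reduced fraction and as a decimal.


μ = E[X] = 26, a = 46.
Markov: P[X ≥ 46] ≤ μ/a = (26)/46 = 13/23.
Numerically: ≈ 0.56522.
(Since a = 46 > μ = 26.00000, the bound 13/23 is < 1 and informative.)

P[X ≥ 46] ≤ 13/23 ≈ 0.56522.


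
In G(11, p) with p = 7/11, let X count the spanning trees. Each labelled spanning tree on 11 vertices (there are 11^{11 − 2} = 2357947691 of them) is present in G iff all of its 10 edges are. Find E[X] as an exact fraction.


K_11 has 11^{11 − 2} = 2357947691 labelled spanning trees.
For each such spanning tree H, let X_H = 1 if all 10 edges of H are present in G. Then P[X_H = 1] = p^{10} = (7/11)^{10} = 282475249/25937424601.
By linearity: E[X] = Σ_H E[X_H] = 2357947691 · p^{10} = 2357947691 · 282475249/25937424601 = 282475249/11.
Numerically: E[X] ≈ 2.56796e+07.

E[X] = 2357947691 · (7/11)^{10} = 282475249/11 ≈ 2.56796e+07.


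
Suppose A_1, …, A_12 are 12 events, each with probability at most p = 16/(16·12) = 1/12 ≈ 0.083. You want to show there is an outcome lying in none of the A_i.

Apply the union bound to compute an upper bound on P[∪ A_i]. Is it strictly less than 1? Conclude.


Union bound: P[∪_{i=1}^{12} A_i] ≤ Σ_i P[A_i] ≤ 12·p = 12·(1/12) = 1.
Numerically: 1 ≈ 1.000.
Is 1 < 1? NO.
Since the bound 1 is ≥ 1, the union bound is uninformative here; it does NOT by itself certify existence.

12·p = 1 ≈ 1.000; existence NOT certified by the union bound.


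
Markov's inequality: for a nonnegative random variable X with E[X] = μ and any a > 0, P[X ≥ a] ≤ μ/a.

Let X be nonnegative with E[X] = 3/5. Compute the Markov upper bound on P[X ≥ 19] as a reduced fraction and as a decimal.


μ = E[X] = 3/5, a = 19.
Markov: P[X ≥ 19] ≤ μ/a = (3/5)/19 = 3/95.
Numerically: ≈ 0.031579.
(Since a = 19 > μ = 0.600000, the bound 3/95 is < 1 and informative.)

P[X ≥ 19] ≤ 3/95 ≈ 0.031579.


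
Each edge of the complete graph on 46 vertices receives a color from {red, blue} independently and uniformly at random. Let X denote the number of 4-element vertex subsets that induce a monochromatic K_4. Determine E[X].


Let X = Σ_S X_S over the C(46, 4) = 163185 subsets S of size 4, where X_S = 1 if the K_4 on S is monochromatic.
For a fixed S, the K_4 on S has C(4, 2) = 6 edges. P[all 6 edges red] = (1/2)^6, and likewise for blue, so P[monochromatic] = 2·(1/2)^6 = 2^{1 − 6} = 1/32.
By linearity of expectation: E[X] = C(46, 4) · 2^{1 − 6} = 163185 · 1/32 = 163185/32.
Numerically: E[X] ≈ 5099.53125.

E[X] = C(46,4)·2^(1−C(4,2)) = 163185/32 ≈ 5099.53125.


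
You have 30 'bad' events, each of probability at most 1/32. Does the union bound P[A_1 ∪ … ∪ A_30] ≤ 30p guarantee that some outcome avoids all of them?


Union bound: P[∪_{i=1}^{30} A_i] ≤ Σ_i P[A_i] ≤ 30·p = 30·(1/32) = 15/16.
Numerically: 15/16 ≈ 0.937500.
Is 15/16 < 1? YES.
Since P[∪ A_i] ≤ 15/16 < 1, the complement has P[∩ A_i^c] ≥ 1 − 15/16 = 1/16 > 0, so some outcome avoids every A_i.

30·p = 15/16 ≈ 0.937500; existence CERTIFIED by the union bound.


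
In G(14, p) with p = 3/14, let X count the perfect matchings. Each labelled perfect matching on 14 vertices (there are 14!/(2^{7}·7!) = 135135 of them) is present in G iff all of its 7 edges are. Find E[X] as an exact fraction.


K_14 has 14!/(2^{7}·7!) = 135135 labelled perfect matchings.
For each such perfect matching H, let X_H = 1 if all 7 edges of H are present in G. Then P[X_H = 1] = p^{7} = (3/14)^{7} = 2187/105413504.
By linearity: E[X] = Σ_H E[X_H] = 135135 · p^{7} = 135135 · 2187/105413504 = 42220035/15059072.
Numerically: E[X] ≈ 2.804.

E[X] = 135135 · (3/14)^{7} = 42220035/15059072 ≈ 2.804.


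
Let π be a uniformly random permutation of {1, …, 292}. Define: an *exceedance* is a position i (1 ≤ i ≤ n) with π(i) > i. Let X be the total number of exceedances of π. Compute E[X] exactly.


Write X = Σ_{i=1}^{292} X_i, where X_i = 1_{π(i) > i}.
For each fixed i, π(i) is uniform over {1, …, 292} (marginal of a uniform permutation), so P[π(i) > i] = (n − i)/n. Summing: Σ_{i=1}^{292} (n − i)/n = (0 + 1 + … + 291)/292 = 292(292 − 1)/(2·292) = (292 − 1)/2.
Hence E[X] = Σ_{i=1}^{292} (292 − i)/292 = 291/2 ≈ 145.50000.

E[X] = 291/2 = 145.50000.


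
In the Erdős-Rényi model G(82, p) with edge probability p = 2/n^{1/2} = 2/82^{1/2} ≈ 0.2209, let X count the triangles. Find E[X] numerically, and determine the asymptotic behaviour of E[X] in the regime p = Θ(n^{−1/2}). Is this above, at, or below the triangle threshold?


Number of potential triangles: C(82, 3) = 88560.
Each occurs with probability p³ ≈ (0.2209)³ ≈ 1.077381e-02.
By linearity: E[X] = C(82, 3)·p³ ≈ 88560 · 1.077381e-02 ≈ 954.1284.
Since α = 1/2 < 1, p = c/n^{1/2} ≫ 1/n is above the triangle threshold p ~ 1/n. Asymptotically E[X] ~ (c³/6)·n^{3(1−α)} = (2³/6)·n^{1.5} → ∞; triangles are abundant w.h.p.

E[X] ≈ 954.1284; in regime p = Θ(1/n^{1/2}) E[X] diverges (above the triangle threshold p ~ 1/n).


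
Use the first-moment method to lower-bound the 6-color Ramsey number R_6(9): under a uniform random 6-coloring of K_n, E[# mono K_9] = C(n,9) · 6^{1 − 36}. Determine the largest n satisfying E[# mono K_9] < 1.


We need C(n, 9) · 6^{1 − 36} < 1, i.e. C(n, 9) < 6^{36 − 1} = 1719070799748422591028658176.
Check values of n near the boundary:
  n = 4403: C(4403, 9) = 1699894433046281918452233150; 1699894433046281918452233150 < 1719070799748422591028658176? YES
  n = 4404: C(4404, 9) = 1703375445537161676647015880; 1703375445537161676647015880 < 1719070799748422591028658176? YES
  n = 4405: C(4405, 9) = 1706862792900636302463627150; 1706862792900636302463627150 < 1719070799748422591028658176? YES
  n = 4406: C(4406, 9) = 1710356485221788389505285700; 1710356485221788389505285700 < 1719070799748422591028658176? YES
  n = 4407: C(4407, 9) = 1713856532599459170657070050; 1713856532599459170657070050 < 1719070799748422591028658176? YES
  n = 4408: C(4408, 9) = 1717362945146264156457459600; 1717362945146264156457459600 < 1719070799748422591028658176? YES
  n = 4409: C(4409, 9) = 1720875732988608787686577131; 1720875732988608787686577131 < 1719070799748422591028658176? NO
  n = 4410: C(4410, 9) = 1724394906266704102180823710; 1724394906266704102180823710 < 1719070799748422591028658176? NO
  n = 4411: C(4411, 9) = 1727920475134582415883601405; 1727920475134582415883601405 < 1719070799748422591028658176? NO
The largest n with C(n, 9) < 1719070799748422591028658176 is n = 4408 (where E[X] = 35778394690547169926197075/35813974994758803979763712 ≈ 0.9990065). Hence R_6(9) > 4408, i.e. R_6(9) ≥ 4409.

Largest n = 4408; hence R_6(9) > 4408.


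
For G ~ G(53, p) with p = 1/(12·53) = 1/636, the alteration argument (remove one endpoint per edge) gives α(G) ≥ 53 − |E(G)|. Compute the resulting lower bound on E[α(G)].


E[|E(G)|] = C(53, 2)·p = 1378 · (1/636) = 13/6.
E[α(G)] ≥ n − E[|E(G)|] = 53 − 13/6 = 305/6.
Numerically: ≈ 50.83333.
(This is only a lower bound; the true E[α(G)] may be larger.)

E[α(G)] ≥ 305/6 ≈ 50.83333.


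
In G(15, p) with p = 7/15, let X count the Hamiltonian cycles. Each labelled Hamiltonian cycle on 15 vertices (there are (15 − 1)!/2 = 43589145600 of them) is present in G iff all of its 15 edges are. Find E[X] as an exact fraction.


K_15 has (15 − 1)!/2 = 43589145600 labelled Hamiltonian cycles.
For each such Hamiltonian cycle H, let X_H = 1 if all 15 edges of H are present in G. Then P[X_H = 1] = p^{15} = (7/15)^{15} = 4747561509943/437893890380859375.
Summing the indicators: E[X] = Σ_H E[X_H] = 43589145600 · p^{15} = 43589145600 · 4747561509943/437893890380859375 = 34064551424174695424/72081298828125.
Numerically: E[X] ≈ 4.7259e+05.

E[X] = 43589145600 · (7/15)^{15} = 34064551424174695424/72081298828125 ≈ 4.7259e+05.


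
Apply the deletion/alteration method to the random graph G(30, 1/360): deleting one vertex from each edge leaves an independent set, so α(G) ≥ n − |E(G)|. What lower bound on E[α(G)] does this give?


E[|E(G)|] = C(30, 2)·p = 435 · (1/360) = 29/24.
E[α(G)] ≥ n − E[|E(G)|] = 30 − 29/24 = 691/24.
Numerically: ≈ 28.792.
(This is only a lower bound; the true E[α(G)] may be larger.)

E[α(G)] ≥ 691/24 ≈ 28.792.


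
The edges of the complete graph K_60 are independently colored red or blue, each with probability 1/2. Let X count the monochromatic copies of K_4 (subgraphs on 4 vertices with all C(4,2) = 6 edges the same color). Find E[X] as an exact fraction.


Let X = Σ_S X_S over the C(60, 4) = 487635 subsets S of size 4, where X_S = 1 if the K_4 on S is monochromatic.
For a fixed S, the K_4 on S has C(4, 2) = 6 edges. P[all 6 edges red] = (1/2)^6, and likewise for blue, so P[monochromatic] = 2·(1/2)^6 = 2^{1 − 6} = 1/32.
By linearity: E[X] = C(60, 4) · 2^{1 − 6} = 487635 · 1/32 = 487635/32.
Numerically: E[X] ≈ 15238.59375.

E[X] = C(60,4)·2^(1−C(4,2)) = 487635/32 ≈ 15238.59375.


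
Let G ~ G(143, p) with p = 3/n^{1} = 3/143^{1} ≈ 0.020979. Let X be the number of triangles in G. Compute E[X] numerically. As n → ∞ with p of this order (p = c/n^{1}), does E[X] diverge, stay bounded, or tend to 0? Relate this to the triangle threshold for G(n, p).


Number of potential triangles: C(143, 3) = 477191.
Each occurs with probability p³ ≈ (0.020979)³ ≈ 9.23327247e-06.
By linearity: E[X] = C(143, 3)·p³ ≈ 477191 · 9.23327247e-06 ≈ 4.406035.
Here α = 1, so p = 3/n is exactly at the triangle threshold p ~ 1/n. Asymptotically E[X] → c³/6 = 3³/6 = 9/2 ≈ 4.500000, a bounded constant. In this regime the triangle count is asymptotically Poisson(c³/6).

E[X] ≈ 4.406035; in regime p = Θ(1/n^{1}) E[X] stays bounded (at the triangle threshold p ~ 1/n).
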